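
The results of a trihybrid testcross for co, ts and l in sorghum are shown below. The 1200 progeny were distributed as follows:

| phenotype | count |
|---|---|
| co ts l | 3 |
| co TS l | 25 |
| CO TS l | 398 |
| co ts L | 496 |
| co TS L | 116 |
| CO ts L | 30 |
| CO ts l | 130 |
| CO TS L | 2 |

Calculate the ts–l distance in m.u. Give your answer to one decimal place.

The two most frequent reciprocal classes, co ts L and CO TS l, are the parental types, so the F1 was co ts L / CO TS l.
The two rarest classes, co ts l and CO TS L, are the double crossovers. Comparing them with the parentals, only the l allele has switched, so l is the middle locus and the order is ts – l – co.
Crossovers in the ts–l interval produce the single-crossover classes co TS L and CO ts l (116 + 130 = 246) plus the double crossovers (5).
RF(ts–l) = (246 + 5) / 1200 = 251/1200 = 0.2092 → 20.9 m.u.

20.9 m.u.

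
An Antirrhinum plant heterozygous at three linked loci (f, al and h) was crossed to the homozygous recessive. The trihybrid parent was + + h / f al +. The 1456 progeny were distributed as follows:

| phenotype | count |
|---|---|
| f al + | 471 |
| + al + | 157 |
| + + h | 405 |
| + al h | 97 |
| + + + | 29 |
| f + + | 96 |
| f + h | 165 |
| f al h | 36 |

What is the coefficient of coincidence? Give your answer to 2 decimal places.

0.95

The two rarest classes, + + + and f al h, are the double crossovers. Comparing them with the parentals, only the h allele has switched, so h is the middle locus and the order is f – h – al.
f–h: (322 + 65)/1456 = 0.2658; h–al: (193 + 65)/1456 = 0.1772.
Expected DCO frequency = 0.2658 × 0.1772 ≈ 0.04710; observed = 65/1456 ≈ 0.04464.
Coefficient of coincidence = 0.04464/0.04710 ≈ 0.95.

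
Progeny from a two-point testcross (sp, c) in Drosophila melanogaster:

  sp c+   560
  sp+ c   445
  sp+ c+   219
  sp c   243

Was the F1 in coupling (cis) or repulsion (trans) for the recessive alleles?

The two most frequent classes are sp+ c (445) and sp c+ (560); these are the parental (non-recombinant) types.
So the F1 carried sp+ c on one chromosome and sp c+ on the other — the recessive alleles are on opposite chromosomes (trans / repulsion).

trans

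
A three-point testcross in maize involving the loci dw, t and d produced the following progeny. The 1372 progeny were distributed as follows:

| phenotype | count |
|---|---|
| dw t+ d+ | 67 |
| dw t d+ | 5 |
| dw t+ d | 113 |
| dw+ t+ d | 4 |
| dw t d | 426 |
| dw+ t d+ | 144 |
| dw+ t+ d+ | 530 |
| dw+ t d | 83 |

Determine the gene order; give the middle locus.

The two most frequent reciprocal classes, dw+ t+ d+ and dw t d, are the parental types, so the F1 was dw+ t+ d+ / dw t d.
The two rarest classes, dw+ t+ d and dw t d+, are the double crossovers. Comparing them with the parentals, only the d allele has switched, so d is the middle locus and the order is t – d – dw.

d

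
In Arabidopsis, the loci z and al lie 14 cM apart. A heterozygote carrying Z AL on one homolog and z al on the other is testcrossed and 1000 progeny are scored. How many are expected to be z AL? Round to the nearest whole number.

70

A map distance of 14 cM corresponds to a recombination frequency of 0.140.
The F1 is Z AL / z al, so z AL is a recombinant gamete class with expected frequency r/2 = 0.140/2 = 0.0700.
Expected number = 0.0700 × 1000 = 70.00 ≈ 70.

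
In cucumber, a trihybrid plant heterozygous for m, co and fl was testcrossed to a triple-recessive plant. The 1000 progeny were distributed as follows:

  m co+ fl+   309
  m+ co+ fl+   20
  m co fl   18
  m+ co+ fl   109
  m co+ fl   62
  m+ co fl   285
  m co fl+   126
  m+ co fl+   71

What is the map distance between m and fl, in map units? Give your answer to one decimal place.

The two most frequent reciprocal classes, m co+ fl+ and m+ co fl, are the parental types, so the F1 was m co+ fl+ / m+ co fl.
The two rarest classes, m+ co+ fl+ and m co fl, are the double crossovers. Comparing them with the parentals, only the m allele has switched, so m is the middle locus and the order is fl – m – co.
Crossovers in the fl–m interval produce the single-crossover classes m co+ fl and m+ co fl+ (62 + 71 = 133) plus the double crossovers (38).
RF(fl–m) = (133 + 38) / 1000 = 171/1000 = 0.1710 → 17.1 map units.

17.1 map units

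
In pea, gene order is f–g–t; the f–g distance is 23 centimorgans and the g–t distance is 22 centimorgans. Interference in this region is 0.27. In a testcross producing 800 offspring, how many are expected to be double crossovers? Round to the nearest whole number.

30

Map distances give recombination frequencies of 0.230 and 0.220 for the two intervals.
With interference 0.27 (so coincidence = 0.73), expected double-crossover frequency = 0.230 × 0.220 × 0.73 = 0.03694.
Expected number = 0.03694 × 800 = 29.55 ≈ 30.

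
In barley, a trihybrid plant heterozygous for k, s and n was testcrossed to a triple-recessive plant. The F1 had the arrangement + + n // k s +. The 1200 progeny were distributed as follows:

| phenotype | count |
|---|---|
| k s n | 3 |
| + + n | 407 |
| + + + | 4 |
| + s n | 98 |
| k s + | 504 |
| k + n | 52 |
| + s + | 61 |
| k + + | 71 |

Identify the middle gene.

The two rarest classes, + + + and k s n, are the double crossovers. Comparing them with the parentals, only the n allele has switched, so n is the middle locus and the order is s – n – k.

n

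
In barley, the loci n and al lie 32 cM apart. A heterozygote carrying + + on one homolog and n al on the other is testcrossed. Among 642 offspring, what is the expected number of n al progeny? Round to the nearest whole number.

218

A map distance of 32 cM corresponds to a recombination frequency of 0.320.
The F1 is + + / n al, so n al is a parental gamete class with expected frequency (1 − r)/2 = 0.680/2 = 0.3400.
Expected number = 0.3400 × 642 = 218.28 ≈ 218.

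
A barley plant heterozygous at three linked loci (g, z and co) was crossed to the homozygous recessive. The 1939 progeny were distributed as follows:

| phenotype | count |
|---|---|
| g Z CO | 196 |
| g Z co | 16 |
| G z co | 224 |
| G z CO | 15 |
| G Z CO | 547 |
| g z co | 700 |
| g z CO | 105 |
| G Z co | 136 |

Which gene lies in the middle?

The two most frequent reciprocal classes, g z co and G Z CO, are the parental types, so the F1 was g z co / G Z CO.
The two rarest classes, g Z co and G z CO, are the double crossovers. Comparing them with the parentals, only the z allele has switched, so z is the middle locus and the order is co – z – g.

z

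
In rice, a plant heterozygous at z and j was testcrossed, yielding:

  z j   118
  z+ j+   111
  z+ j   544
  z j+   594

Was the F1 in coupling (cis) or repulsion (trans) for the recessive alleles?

trans

The two most frequent classes are z+ j (544) and z j+ (594); these are the parental (non-recombinant) types.
So the F1 carried z+ j on one chromosome and z j+ on the other — the recessive alleles are on opposite chromosomes (trans / repulsion).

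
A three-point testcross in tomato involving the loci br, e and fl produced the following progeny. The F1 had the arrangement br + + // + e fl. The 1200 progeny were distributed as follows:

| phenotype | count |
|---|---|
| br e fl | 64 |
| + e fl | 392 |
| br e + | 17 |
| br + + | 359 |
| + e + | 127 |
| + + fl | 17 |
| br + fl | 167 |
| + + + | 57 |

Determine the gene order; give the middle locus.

e

The two rarest classes, br e + and + + fl, are the double crossovers. Comparing them with the parentals, only the e allele has switched, so e is the middle locus and the order is fl – e – br.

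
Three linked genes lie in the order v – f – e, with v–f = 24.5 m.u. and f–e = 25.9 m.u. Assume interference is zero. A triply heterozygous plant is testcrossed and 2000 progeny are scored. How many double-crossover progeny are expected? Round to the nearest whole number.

Map distances give recombination frequencies of 0.245 and 0.259 for the two intervals.
With no interference, expected double-crossover frequency = 0.245 × 0.259 = 0.06345.
Expected number = 0.06345 × 2000 = 126.91 ≈ 127.

127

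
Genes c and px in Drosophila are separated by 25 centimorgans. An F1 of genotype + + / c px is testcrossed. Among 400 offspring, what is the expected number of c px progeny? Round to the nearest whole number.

150

A map distance of 25 centimorgans corresponds to a recombination frequency of 0.250.
The F1 is + + / c px, so c px is a parental gamete class with expected frequency (1 − r)/2 = 0.750/2 = 0.3750.
Expected number = 0.3750 × 400 = 150.00 ≈ 150.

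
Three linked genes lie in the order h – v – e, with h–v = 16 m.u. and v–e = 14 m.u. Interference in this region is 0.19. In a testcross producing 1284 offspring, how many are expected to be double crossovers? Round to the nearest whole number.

Map distances give recombination frequencies of 0.160 and 0.140 for the two intervals.
With interference 0.19 (so coincidence = 0.81), expected double-crossover frequency = 0.160 × 0.140 × 0.81 = 0.01814.
Expected number = 0.01814 × 1284 = 23.30 ≈ 23.

23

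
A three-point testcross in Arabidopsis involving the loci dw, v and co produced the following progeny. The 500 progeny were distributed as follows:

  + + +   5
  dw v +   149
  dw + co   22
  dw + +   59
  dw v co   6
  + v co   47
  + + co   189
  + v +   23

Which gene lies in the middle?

The two most frequent reciprocal classes, dw v + and + + co, are the parental types, so the F1 was dw v + / + + co.
The two rarest classes, dw v co and + + +, are the double crossovers. Comparing them with the parentals, only the co allele has switched, so co is the middle locus and the order is dw – co – v.

co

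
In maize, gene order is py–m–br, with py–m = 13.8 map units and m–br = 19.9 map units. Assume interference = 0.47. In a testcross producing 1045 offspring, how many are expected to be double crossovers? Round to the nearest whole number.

15

Map distances give recombination frequencies of 0.138 and 0.199 for the two intervals.
With interference 0.47 (so coincidence = 0.53), expected double-crossover frequency = 0.138 × 0.199 × 0.53 = 0.01455.
Expected number = 0.01455 × 1045 = 15.21 ≈ 15.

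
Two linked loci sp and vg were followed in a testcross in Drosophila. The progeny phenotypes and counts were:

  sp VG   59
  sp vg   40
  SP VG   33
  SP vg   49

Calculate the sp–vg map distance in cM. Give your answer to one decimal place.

The two most frequent classes, SP vg (49) and sp VG (59), are the parental types, so the F1 was SP vg / sp VG.
The recombinant classes are SP VG and sp vg: 33 + 40 = 73.
Recombination frequency = 73/181 = 0.4033 ≈ 40.3%, i.e. 40.3 cM.

40.3 cM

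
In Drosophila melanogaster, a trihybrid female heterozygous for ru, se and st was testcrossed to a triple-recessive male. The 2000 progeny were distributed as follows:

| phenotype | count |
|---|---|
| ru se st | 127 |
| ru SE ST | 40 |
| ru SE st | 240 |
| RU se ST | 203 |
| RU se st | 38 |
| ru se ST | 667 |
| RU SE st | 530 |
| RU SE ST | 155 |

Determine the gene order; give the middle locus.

The two most frequent reciprocal classes, RU SE st and ru se ST, are the parental types, so the F1 was RU SE st / ru se ST.
The two rarest classes, RU se st and ru SE ST, are the double crossovers. Comparing them with the parentals, only the se allele has switched, so se is the middle locus and the order is ru – se – st.

se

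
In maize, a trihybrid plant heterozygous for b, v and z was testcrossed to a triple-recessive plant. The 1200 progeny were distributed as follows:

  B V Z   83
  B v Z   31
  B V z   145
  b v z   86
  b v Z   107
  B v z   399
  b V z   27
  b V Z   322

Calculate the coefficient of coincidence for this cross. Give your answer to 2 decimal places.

The two most frequent reciprocal classes, B v z and b V Z, are the parental types, so the F1 was B v z / b V Z.
The two rarest classes, B v Z and b V z, are the double crossovers. Comparing them with the parentals, only the z allele has switched, so z is the middle locus and the order is b – z – v.
b–z: (169 + 58)/1200 = 0.1892; z–v: (252 + 58)/1200 = 0.2583.
Expected DCO frequency = 0.1892 × 0.2583 ≈ 0.04887; observed = 58/1200 ≈ 0.04833.
Coefficient of coincidence = 0.04833/0.04887 ≈ 0.99.

0.99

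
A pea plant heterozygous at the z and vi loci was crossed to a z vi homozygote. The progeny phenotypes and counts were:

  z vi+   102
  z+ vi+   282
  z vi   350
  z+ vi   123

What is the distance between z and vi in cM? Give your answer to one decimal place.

The two most frequent classes, z+ vi+ (282) and z vi (350), are the parental types, so the F1 was z+ vi+ / z vi.
The recombinant classes are z+ vi and z vi+: 123 + 102 = 225.
Recombination frequency = 225/857 = 0.2625 ≈ 26.3%, i.e. 26.3 cM.

26.3 cM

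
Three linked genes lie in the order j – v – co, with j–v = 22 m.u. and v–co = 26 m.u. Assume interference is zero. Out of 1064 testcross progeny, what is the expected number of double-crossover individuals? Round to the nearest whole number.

61

Map distances give recombination frequencies of 0.220 and 0.260 for the two intervals.
With no interference, expected double-crossover frequency = 0.220 × 0.260 = 0.05720.
Expected number = 0.05720 × 1064 = 60.86 ≈ 61.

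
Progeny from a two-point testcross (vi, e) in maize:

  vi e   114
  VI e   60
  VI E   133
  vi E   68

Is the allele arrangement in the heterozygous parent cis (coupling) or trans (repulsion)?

cis

The two most frequent classes are VI E (133) and vi e (114); these are the parental (non-recombinant) types.
So the F1 carried VI E on one chromosome and vi e on the other — the recessive alleles are on the same chromosome (cis / coupling).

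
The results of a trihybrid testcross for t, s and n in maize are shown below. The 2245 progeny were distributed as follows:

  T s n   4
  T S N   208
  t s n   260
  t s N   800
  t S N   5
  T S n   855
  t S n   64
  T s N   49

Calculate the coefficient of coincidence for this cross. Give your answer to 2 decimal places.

The two most frequent reciprocal classes, T S n and t s N, are the parental types, so the F1 was T S n / t s N.
The two rarest classes, T s n and t S N, are the double crossovers. Comparing them with the parentals, only the s allele has switched, so s is the middle locus and the order is t – s – n.
t–s: (113 + 9)/2245 = 0.0543; s–n: (468 + 9)/2245 = 0.2125.
Expected DCO frequency = 0.0543 × 0.2125 ≈ 0.01154; observed = 9/2245 ≈ 0.00401.
Coefficient of coincidence = 0.00401/0.01154 ≈ 0.35.

0.35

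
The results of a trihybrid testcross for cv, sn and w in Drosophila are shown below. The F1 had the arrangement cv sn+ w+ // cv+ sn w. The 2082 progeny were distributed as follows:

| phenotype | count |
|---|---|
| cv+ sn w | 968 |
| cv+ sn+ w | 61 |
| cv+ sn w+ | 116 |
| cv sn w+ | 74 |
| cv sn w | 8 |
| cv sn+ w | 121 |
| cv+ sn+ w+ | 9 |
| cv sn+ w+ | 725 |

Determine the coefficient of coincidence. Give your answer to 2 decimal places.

The two rarest classes, cv+ sn+ w+ and cv sn w, are the double crossovers. Comparing them with the parentals, only the cv allele has switched, so cv is the middle locus and the order is w – cv – sn.
w–cv: (237 + 17)/2082 = 0.1220; cv–sn: (135 + 17)/2082 = 0.0730.
Expected DCO frequency = 0.1220 × 0.0730 ≈ 0.00891; observed = 17/2082 ≈ 0.00817.
Coefficient of coincidence = 0.00817/0.00891 ≈ 0.92.

0.92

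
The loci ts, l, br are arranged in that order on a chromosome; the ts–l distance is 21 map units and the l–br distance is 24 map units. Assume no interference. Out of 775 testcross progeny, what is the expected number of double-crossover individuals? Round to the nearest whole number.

Map distances give recombination frequencies of 0.210 and 0.240 for the two intervals.
With no interference, expected double-crossover frequency = 0.210 × 0.240 = 0.05040.
Expected number = 0.05040 × 775 = 39.06 ≈ 39.

39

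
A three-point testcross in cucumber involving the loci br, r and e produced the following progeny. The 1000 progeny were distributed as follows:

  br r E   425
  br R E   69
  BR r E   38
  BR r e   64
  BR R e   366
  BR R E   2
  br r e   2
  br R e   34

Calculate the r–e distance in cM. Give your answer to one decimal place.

13.7 cM

The two most frequent reciprocal classes, BR R e and br r E, are the parental types, so the F1 was BR R e / br r E.
The two rarest classes, BR R E and br r e, are the double crossovers. Comparing them with the parentals, only the e allele has switched, so e is the middle locus and the order is r – e – br.
Crossovers in the r–e interval produce the single-crossover classes BR r e and br R E (64 + 69 = 133) plus the double crossovers (4).
RF(r–e) = (133 + 4) / 1000 = 137/1000 = 0.1370 → 13.7 cM.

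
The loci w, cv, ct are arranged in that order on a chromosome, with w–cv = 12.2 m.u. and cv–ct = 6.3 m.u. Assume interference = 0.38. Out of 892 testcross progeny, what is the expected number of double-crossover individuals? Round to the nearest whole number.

4

Map distances give recombination frequencies of 0.122 and 0.063 for the two intervals.
With interference 0.38 (so coincidence = 0.62), expected double-crossover frequency = 0.122 × 0.063 × 0.62 = 0.00477.
Expected number = 0.00477 × 892 = 4.25 ≈ 4.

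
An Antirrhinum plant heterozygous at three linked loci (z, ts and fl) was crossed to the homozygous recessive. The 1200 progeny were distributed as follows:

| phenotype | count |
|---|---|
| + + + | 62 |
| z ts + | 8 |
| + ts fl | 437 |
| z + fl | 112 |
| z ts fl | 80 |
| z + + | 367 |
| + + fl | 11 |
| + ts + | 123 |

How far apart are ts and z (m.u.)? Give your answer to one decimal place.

The two most frequent reciprocal classes, + ts fl and z + +, are the parental types, so the F1 was + ts fl / z + +.
The two rarest classes, + + fl and z ts +, are the double crossovers. Comparing them with the parentals, only the ts allele has switched, so ts is the middle locus and the order is fl – ts – z.
Crossovers in the ts–z interval produce the single-crossover classes z ts fl and + + + (80 + 62 = 142) plus the double crossovers (19).
RF(ts–z) = (142 + 19) / 1200 = 161/1200 = 0.1342 → 13.4 m.u.

13.4 m.u.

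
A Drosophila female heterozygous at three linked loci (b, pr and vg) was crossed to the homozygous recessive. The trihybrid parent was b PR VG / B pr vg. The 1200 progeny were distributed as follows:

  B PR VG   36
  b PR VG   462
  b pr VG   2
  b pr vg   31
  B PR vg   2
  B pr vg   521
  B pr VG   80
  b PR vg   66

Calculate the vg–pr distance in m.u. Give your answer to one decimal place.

The two rarest classes, b pr VG and B PR vg, are the double crossovers. Comparing them with the parentals, only the pr allele has switched, so pr is the middle locus and the order is vg – pr – b.
Crossovers in the vg–pr interval produce the single-crossover classes b PR vg and B pr VG (66 + 80 = 146) plus the double crossovers (4).
RF(vg–pr) = (146 + 4) / 1200 = 150/1200 = 0.1250 → 12.5 m.u.

12.5 m.u.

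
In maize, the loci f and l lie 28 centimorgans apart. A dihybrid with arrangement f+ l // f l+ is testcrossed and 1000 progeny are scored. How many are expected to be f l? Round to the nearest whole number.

140

A map distance of 28 centimorgans corresponds to a recombination frequency of 0.280.
The F1 is f+ l / f l+, so f l is a recombinant gamete class with expected frequency r/2 = 0.280/2 = 0.1400.
Expected number = 0.1400 × 1000 = 140.00 ≈ 140.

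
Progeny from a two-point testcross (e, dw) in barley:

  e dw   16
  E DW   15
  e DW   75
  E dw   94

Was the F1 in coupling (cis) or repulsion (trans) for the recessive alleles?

The two most frequent classes are E dw (94) and e DW (75); these are the parental (non-recombinant) types.
So the F1 carried E dw on one chromosome and e DW on the other — the recessive alleles are on opposite chromosomes (trans / repulsion).

trans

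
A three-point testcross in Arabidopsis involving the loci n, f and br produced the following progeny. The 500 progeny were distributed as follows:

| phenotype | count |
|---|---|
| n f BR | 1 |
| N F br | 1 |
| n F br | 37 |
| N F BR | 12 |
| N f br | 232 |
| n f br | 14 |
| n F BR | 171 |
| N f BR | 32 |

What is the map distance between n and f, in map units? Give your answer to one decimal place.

5.6 map units

The two most frequent reciprocal classes, N f br and n F BR, are the parental types, so the F1 was N f br / n F BR.
The two rarest classes, N F br and n f BR, are the double crossovers. Comparing them with the parentals, only the f allele has switched, so f is the middle locus and the order is br – f – n.
Crossovers in the f–n interval produce the single-crossover classes n f br and N F BR (14 + 12 = 26) plus the double crossovers (2).
RF(f–n) = (26 + 2) / 500 = 28/500 = 0.0560 → 5.6 map units.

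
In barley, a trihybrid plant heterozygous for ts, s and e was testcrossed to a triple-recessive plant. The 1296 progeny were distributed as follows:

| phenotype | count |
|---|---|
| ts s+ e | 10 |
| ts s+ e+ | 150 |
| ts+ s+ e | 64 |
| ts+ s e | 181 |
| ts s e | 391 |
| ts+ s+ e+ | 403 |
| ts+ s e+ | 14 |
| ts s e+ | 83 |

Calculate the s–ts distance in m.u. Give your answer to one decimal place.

27.4 m.u.

The two most frequent reciprocal classes, ts+ s+ e+ and ts s e, are the parental types, so the F1 was ts+ s+ e+ / ts s e.
The two rarest classes, ts+ s e+ and ts s+ e, are the double crossovers. Comparing them with the parentals, only the s allele has switched, so s is the middle locus and the order is e – s – ts.
Crossovers in the s–ts interval produce the single-crossover classes ts s+ e+ and ts+ s e (150 + 181 = 331) plus the double crossovers (24).
RF(s–ts) = (331 + 24) / 1296 = 355/1296 = 0.2739 → 27.4 m.u.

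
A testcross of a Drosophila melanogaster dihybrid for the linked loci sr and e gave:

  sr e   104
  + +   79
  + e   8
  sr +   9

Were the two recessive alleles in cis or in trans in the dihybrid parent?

cis

The two most frequent classes are + + (79) and sr e (104); these are the parental (non-recombinant) types.
So the F1 carried + + on one chromosome and sr e on the other — the recessive alleles are on the same chromosome (cis / coupling).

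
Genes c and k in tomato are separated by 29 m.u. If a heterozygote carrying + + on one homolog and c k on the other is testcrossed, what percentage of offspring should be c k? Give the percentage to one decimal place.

35.5%

A map distance of 29 m.u. corresponds to a recombination frequency of 0.290.
The F1 is + + / c k, so c k is a parental gamete class with expected frequency (1 − r)/2 = 0.710/2 = 0.3550.
That is 0.3550 = 35.5% of the progeny.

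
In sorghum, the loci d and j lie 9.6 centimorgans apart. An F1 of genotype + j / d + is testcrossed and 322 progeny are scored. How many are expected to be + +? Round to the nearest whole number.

A map distance of 9.6 centimorgans corresponds to a recombination frequency of 0.096.
The F1 is + j / d +, so + + is a recombinant gamete class with expected frequency r/2 = 0.096/2 = 0.0480.
Expected number = 0.0480 × 322 = 15.46 ≈ 15.

15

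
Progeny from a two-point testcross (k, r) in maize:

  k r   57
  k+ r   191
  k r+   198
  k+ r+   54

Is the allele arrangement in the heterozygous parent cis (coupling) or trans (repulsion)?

The two most frequent classes are k+ r (191) and k r+ (198); these are the parental (non-recombinant) types.
So the F1 carried k+ r on one chromosome and k r+ on the other — the recessive alleles are on opposite chromosomes (trans / repulsion).

trans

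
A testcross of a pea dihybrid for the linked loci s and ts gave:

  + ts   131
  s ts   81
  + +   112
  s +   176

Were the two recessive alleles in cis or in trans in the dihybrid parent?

trans

The two most frequent classes are + ts (131) and s + (176); these are the parental (non-recombinant) types.
So the F1 carried + ts on one chromosome and s + on the other — the recessive alleles are on opposite chromosomes (trans / repulsion).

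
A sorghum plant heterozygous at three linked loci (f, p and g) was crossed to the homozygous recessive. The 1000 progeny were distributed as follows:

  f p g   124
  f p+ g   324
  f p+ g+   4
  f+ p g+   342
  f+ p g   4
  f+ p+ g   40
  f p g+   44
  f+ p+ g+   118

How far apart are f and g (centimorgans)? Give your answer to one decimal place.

9.2 centimorgans

The two most frequent reciprocal classes, f p+ g and f+ p g+, are the parental types, so the F1 was f p+ g / f+ p g+.
The two rarest classes, f p+ g+ and f+ p g, are the double crossovers. Comparing them with the parentals, only the g allele has switched, so g is the middle locus and the order is p – g – f.
Crossovers in the g–f interval produce the single-crossover classes f+ p+ g and f p g+ (40 + 44 = 84) plus the double crossovers (8).
RF(g–f) = (84 + 8) / 1000 = 92/1000 = 0.0920 → 9.2 centimorgans.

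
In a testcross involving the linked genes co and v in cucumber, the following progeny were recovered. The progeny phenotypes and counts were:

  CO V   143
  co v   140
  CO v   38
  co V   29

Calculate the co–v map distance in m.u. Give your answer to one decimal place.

The two most frequent classes, CO V (143) and co v (140), are the parental types, so the F1 was CO V / co v.
The recombinant classes are CO v and co V: 38 + 29 = 67.
Recombination frequency = 67/350 = 0.1914 ≈ 19.1%, i.e. 19.1 m.u.

19.1 m.u.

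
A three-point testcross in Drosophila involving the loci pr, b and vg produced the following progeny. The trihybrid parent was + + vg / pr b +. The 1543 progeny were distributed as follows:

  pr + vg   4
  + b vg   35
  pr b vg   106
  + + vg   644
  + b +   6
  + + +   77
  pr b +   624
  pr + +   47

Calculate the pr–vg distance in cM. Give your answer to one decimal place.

12.5 cM

The two rarest classes, pr + vg and + b +, are the double crossovers. Comparing them with the parentals, only the pr allele has switched, so pr is the middle locus and the order is b – pr – vg.
Crossovers in the pr–vg interval produce the single-crossover classes + + + and pr b vg (77 + 106 = 183) plus the double crossovers (10).
RF(pr–vg) = (183 + 10) / 1543 = 193/1543 = 0.1251 → 12.5 cM.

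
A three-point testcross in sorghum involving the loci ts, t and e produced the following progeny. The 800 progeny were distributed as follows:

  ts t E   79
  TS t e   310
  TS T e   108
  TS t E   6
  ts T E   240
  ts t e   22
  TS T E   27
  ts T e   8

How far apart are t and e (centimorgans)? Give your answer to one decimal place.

25.1 centimorgans

The two most frequent reciprocal classes, ts T E and TS t e, are the parental types, so the F1 was ts T E / TS t e.
The two rarest classes, ts T e and TS t E, are the double crossovers. Comparing them with the parentals, only the e allele has switched, so e is the middle locus and the order is t – e – ts.
Crossovers in the t–e interval produce the single-crossover classes ts t E and TS T e (79 + 108 = 187) plus the double crossovers (14).
RF(t–e) = (187 + 14) / 800 = 201/800 = 0.2512 → 25.1 centimorgans.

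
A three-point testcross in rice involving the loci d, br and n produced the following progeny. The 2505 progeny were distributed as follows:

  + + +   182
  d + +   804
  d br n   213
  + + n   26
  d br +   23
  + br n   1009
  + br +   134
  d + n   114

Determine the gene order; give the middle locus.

The two most frequent reciprocal classes, + br n and d + +, are the parental types, so the F1 was + br n / d + +.
The two rarest classes, + + n and d br +, are the double crossovers. Comparing them with the parentals, only the br allele has switched, so br is the middle locus and the order is d – br – n.

br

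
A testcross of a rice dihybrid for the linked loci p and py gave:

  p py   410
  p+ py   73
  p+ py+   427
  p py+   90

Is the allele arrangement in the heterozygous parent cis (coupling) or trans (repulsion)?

The two most frequent classes are p+ py+ (427) and p py (410); these are the parental (non-recombinant) types.
So the F1 carried p+ py+ on one chromosome and p py on the other — the recessive alleles are on the same chromosome (cis / coupling).

cis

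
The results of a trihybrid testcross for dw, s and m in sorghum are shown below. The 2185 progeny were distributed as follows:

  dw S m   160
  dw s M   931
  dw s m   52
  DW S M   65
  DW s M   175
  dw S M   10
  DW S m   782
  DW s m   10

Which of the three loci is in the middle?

The two most frequent reciprocal classes, dw s M and DW S m, are the parental types, so the F1 was dw s M / DW S m.
The two rarest classes, dw S M and DW s m, are the double crossovers. Comparing them with the parentals, only the s allele has switched, so s is the middle locus and the order is dw – s – m.

s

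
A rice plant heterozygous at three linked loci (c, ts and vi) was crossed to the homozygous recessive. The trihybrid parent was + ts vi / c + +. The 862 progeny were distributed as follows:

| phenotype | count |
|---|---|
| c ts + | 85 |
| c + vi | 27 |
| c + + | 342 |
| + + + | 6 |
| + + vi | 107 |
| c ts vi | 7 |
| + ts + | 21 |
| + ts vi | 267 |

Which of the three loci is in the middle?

c

The two rarest classes, c ts vi and + + +, are the double crossovers. Comparing them with the parentals, only the c allele has switched, so c is the middle locus and the order is ts – c – vi.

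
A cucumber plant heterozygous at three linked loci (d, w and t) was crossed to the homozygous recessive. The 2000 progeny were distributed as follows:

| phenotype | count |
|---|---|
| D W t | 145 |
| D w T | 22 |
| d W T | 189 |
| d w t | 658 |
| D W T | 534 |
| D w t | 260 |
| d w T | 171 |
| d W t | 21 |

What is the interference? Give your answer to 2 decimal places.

0.51

The two most frequent reciprocal classes, D W T and d w t, are the parental types, so the F1 was D W T / d w t.
The two rarest classes, D w T and d W t, are the double crossovers. Comparing them with the parentals, only the w allele has switched, so w is the middle locus and the order is t – w – d.
t–w: (316 + 43)/2000 = 0.1795; w–d: (449 + 43)/2000 = 0.2460.
Expected DCO frequency = 0.1795 × 0.2460 ≈ 0.04416; observed = 43/2000 ≈ 0.02150.
Coefficient of coincidence = 0.02150/0.04416 ≈ 0.49; interference = 1 − 0.49 = 0.51.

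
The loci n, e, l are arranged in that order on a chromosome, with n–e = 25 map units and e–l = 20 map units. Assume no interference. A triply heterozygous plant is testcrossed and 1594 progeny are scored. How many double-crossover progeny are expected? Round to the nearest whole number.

Map distances give recombination frequencies of 0.250 and 0.200 for the two intervals.
With no interference, expected double-crossover frequency = 0.250 × 0.200 = 0.05000.
Expected number = 0.05000 × 1594 = 79.70 ≈ 80.

80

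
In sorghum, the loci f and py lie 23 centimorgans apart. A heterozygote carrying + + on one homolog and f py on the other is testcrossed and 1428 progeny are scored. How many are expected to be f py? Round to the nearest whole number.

A map distance of 23 centimorgans corresponds to a recombination frequency of 0.230.
The F1 is + + / f py, so f py is a parental gamete class with expected frequency (1 − r)/2 = 0.770/2 = 0.3850.
Expected number = 0.3850 × 1428 = 549.78 ≈ 550.

550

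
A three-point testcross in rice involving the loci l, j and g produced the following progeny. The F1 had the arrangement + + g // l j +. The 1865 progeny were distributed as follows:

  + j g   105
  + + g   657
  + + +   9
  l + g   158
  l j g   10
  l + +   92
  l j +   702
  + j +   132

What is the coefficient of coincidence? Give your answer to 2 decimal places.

0.53

The two rarest classes, + + + and l j g, are the double crossovers. Comparing them with the parentals, only the g allele has switched, so g is the middle locus and the order is l – g – j.
l–g: (290 + 19)/1865 = 0.1657; g–j: (197 + 19)/1865 = 0.1158.
Expected DCO frequency = 0.1657 × 0.1158 ≈ 0.01919; observed = 19/1865 ≈ 0.01019.
Coefficient of coincidence = 0.01019/0.01919 ≈ 0.53.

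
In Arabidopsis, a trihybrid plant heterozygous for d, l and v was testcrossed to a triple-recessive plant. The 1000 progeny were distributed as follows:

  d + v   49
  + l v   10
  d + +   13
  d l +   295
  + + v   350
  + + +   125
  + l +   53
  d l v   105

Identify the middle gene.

The two most frequent reciprocal classes, d l + and + + v, are the parental types, so the F1 was d l + / + + v.
The two rarest classes, d + + and + l v, are the double crossovers. Comparing them with the parentals, only the l allele has switched, so l is the middle locus and the order is d – l – v.

l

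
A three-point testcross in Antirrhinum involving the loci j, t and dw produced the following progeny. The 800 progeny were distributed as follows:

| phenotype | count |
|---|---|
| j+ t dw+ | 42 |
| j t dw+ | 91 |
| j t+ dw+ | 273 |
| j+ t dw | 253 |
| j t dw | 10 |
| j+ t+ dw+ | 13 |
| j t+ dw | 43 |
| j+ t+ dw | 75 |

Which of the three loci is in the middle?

The two most frequent reciprocal classes, j t+ dw+ and j+ t dw, are the parental types, so the F1 was j t+ dw+ / j+ t dw.
The two rarest classes, j+ t+ dw+ and j t dw, are the double crossovers. Comparing them with the parentals, only the j allele has switched, so j is the middle locus and the order is t – j – dw.

j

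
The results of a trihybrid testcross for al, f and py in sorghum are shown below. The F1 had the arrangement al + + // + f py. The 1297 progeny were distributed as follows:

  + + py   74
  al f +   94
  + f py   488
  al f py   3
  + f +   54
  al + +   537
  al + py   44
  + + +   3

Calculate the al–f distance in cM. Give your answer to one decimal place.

The two rarest classes, + + + and al f py, are the double crossovers. Comparing them with the parentals, only the al allele has switched, so al is the middle locus and the order is py – al – f.
Crossovers in the al–f interval produce the single-crossover classes al f + and + + py (94 + 74 = 168) plus the double crossovers (6).
RF(al–f) = (168 + 6) / 1297 = 174/1297 = 0.1342 → 13.4 cM.

13.4 cM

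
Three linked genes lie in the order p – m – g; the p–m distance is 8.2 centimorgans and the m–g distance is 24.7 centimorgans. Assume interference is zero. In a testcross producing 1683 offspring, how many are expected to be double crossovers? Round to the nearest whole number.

34

Map distances give recombination frequencies of 0.082 and 0.247 for the two intervals.
With no interference, expected double-crossover frequency = 0.082 × 0.247 = 0.02025.
Expected number = 0.02025 × 1683 = 34.09 ≈ 34.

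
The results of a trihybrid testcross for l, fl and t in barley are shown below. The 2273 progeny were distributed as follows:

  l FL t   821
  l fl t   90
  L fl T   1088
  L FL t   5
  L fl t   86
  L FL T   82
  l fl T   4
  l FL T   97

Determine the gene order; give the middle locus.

l

The two most frequent reciprocal classes, l FL t and L fl T, are the parental types, so the F1 was l FL t / L fl T.
The two rarest classes, L FL t and l fl T, are the double crossovers. Comparing them with the parentals, only the l allele has switched, so l is the middle locus and the order is fl – l – t.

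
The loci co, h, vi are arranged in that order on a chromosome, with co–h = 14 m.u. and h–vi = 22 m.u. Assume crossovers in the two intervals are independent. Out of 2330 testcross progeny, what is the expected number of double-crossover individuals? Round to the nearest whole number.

Map distances give recombination frequencies of 0.140 and 0.220 for the two intervals.
With no interference, expected double-crossover frequency = 0.140 × 0.220 = 0.03080.
Expected number = 0.03080 × 2330 = 71.76 ≈ 72.

72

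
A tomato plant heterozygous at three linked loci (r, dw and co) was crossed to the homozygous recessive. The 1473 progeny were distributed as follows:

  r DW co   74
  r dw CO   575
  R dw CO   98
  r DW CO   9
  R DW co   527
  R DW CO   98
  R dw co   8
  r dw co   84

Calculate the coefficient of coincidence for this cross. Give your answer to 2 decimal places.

The two most frequent reciprocal classes, r dw CO and R DW co, are the parental types, so the F1 was r dw CO / R DW co.
The two rarest classes, r DW CO and R dw co, are the double crossovers. Comparing them with the parentals, only the dw allele has switched, so dw is the middle locus and the order is r – dw – co.
r–dw: (172 + 17)/1473 = 0.1283; dw–co: (182 + 17)/1473 = 0.1351.
Expected DCO frequency = 0.1283 × 0.1351 ≈ 0.01733; observed = 17/1473 ≈ 0.01154.
Coefficient of coincidence = 0.01154/0.01733 ≈ 0.67.

0.67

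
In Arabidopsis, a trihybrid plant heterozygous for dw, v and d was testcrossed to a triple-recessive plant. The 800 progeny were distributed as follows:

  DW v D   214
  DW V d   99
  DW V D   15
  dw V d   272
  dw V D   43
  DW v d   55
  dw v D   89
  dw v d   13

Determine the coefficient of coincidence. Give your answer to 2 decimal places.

0.82

The two most frequent reciprocal classes, dw V d and DW v D, are the parental types, so the F1 was dw V d / DW v D.
The two rarest classes, dw v d and DW V D, are the double crossovers. Comparing them with the parentals, only the v allele has switched, so v is the middle locus and the order is dw – v – d.
dw–v: (188 + 28)/800 = 0.2700; v–d: (98 + 28)/800 = 0.1575.
Expected DCO frequency = 0.2700 × 0.1575 ≈ 0.04253; observed = 28/800 ≈ 0.03500.
Coefficient of coincidence = 0.03500/0.04253 ≈ 0.82.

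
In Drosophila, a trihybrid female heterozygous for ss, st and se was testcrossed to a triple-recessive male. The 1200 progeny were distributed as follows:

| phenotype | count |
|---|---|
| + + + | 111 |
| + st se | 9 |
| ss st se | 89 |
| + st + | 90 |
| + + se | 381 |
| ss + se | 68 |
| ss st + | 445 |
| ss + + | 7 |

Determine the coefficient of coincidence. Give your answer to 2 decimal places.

The two most frequent reciprocal classes, ss st + and + + se, are the parental types, so the F1 was ss st + / + + se.
The two rarest classes, ss + + and + st se, are the double crossovers. Comparing them with the parentals, only the st allele has switched, so st is the middle locus and the order is se – st – ss.
se–st: (200 + 16)/1200 = 0.1800; st–ss: (158 + 16)/1200 = 0.1450.
Expected DCO frequency = 0.1800 × 0.1450 ≈ 0.02610; observed = 16/1200 ≈ 0.01333.
Coefficient of coincidence = 0.01333/0.02610 ≈ 0.51.

0.51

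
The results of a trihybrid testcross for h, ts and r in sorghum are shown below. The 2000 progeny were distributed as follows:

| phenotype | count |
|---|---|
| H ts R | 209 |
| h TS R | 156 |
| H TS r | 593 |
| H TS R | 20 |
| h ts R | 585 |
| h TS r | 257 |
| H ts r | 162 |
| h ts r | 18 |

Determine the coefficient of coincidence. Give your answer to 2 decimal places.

The two most frequent reciprocal classes, h ts R and H TS r, are the parental types, so the F1 was h ts R / H TS r.
The two rarest classes, h ts r and H TS R, are the double crossovers. Comparing them with the parentals, only the r allele has switched, so r is the middle locus and the order is ts – r – h.
ts–r: (318 + 38)/2000 = 0.1780; r–h: (466 + 38)/2000 = 0.2520.
Expected DCO frequency = 0.1780 × 0.2520 ≈ 0.04486; observed = 38/2000 ≈ 0.01900.
Coefficient of coincidence = 0.01900/0.04486 ≈ 0.42.

0.42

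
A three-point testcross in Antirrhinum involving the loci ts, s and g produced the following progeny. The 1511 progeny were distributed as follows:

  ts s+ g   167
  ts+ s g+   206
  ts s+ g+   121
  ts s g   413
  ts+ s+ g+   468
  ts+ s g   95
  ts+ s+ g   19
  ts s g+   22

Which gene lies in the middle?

The two most frequent reciprocal classes, ts+ s+ g+ and ts s g, are the parental types, so the F1 was ts+ s+ g+ / ts s g.
The two rarest classes, ts+ s+ g and ts s g+, are the double crossovers. Comparing them with the parentals, only the g allele has switched, so g is the middle locus and the order is ts – g – s.

g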